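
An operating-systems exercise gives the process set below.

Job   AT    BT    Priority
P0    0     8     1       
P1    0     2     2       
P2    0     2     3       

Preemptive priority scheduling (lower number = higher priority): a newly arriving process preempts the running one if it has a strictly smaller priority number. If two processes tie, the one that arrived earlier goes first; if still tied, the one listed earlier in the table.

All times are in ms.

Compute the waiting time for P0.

0

Gantt: | P0 0-8 | P1 8-10 | P2 10-12 |
Completion: P0=8  P1=10  P2=12
Turnaround (C−A): P0=8  P1=10  P2=12
Waiting(P0) = turnaround − burst = 8 − 8 = 0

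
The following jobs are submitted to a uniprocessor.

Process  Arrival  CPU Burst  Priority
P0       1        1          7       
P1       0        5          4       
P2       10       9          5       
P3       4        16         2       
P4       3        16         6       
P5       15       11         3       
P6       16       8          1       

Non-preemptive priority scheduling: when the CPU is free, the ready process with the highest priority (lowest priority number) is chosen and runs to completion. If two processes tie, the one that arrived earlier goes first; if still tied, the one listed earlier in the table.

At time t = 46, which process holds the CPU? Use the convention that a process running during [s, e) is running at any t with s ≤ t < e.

P2

Timeline: | P1 0-5 | P3 5-21 | P6 21-29 | P5 29-40 | P2 40-49 | P4 49-65 | P0 65-66 |
Completion: P0=66  P1=5  P2=49  P3=21  P4=65  P5=40  P6=29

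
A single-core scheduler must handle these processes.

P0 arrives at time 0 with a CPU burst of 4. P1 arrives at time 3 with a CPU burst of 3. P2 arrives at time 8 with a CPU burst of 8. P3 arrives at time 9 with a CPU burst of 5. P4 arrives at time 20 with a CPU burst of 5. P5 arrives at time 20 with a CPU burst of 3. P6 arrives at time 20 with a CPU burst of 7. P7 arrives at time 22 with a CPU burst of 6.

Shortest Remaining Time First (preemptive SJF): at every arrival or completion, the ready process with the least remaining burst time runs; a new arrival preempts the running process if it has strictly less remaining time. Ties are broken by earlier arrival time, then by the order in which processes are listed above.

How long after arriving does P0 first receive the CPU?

0

Schedule: | P0 0-4 | P1 4-7 | idle 7-8 | P2 8-9 | P3 9-14 | P2 14-21 | P5 21-24 | P4 24-29 | P7 29-35 | P6 35-42 |
Completion: P0=4  P1=7  P2=21  P3=14  P4=29  P5=24  P6=42  P7=35
Turnaround (C−A): P0=4  P1=4  P2=13  P3=5  P4=9  P5=4  P6=22  P7=13
Response(P0) = first start − arrival = 0 − 0 = 0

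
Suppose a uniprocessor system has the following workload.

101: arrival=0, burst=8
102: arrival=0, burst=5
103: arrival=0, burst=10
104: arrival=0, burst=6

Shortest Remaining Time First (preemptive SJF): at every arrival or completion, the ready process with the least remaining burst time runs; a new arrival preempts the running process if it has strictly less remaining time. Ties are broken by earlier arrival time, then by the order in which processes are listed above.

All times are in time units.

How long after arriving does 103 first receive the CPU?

Timeline: | 102 0-5 | 104 5-11 | 101 11-19 | 103 19-29 |
Completion: 101=19  102=5  103=29  104=11
Response(103) = first start − arrival = 19 − 0 = 19

19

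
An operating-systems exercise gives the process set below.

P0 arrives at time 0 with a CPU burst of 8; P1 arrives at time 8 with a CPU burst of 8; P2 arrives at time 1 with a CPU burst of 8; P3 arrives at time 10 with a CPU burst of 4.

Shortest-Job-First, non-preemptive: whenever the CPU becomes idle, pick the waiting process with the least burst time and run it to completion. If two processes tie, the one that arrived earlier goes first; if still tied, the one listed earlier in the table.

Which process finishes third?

Gantt: | P0 0-8 | P2 8-16 | P3 16-20 | P1 20-28 |
Completion: P0=8  P1=28  P2=16  P3=20
Finish order: P0 → P2 → P3 → P1

P3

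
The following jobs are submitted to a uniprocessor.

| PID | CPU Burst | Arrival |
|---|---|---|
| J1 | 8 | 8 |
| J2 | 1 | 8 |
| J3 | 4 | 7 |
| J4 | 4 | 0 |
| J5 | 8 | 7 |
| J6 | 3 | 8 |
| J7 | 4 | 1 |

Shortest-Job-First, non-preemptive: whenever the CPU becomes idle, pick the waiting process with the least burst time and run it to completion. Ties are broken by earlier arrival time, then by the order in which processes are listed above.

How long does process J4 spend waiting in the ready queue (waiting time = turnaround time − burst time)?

Timeline: | J4 0-4 | J7 4-8 | J2 8-9 | J6 9-12 | J3 12-16 | J5 16-24 | J1 24-32 |
Completion: J1=32  J2=9  J3=16  J4=4  J5=24  J6=12  J7=8
Turnaround (C−A): J1=24  J2=1  J3=9  J4=4  J5=17  J6=4  J7=7
Waiting(J4) = turnaround − burst = 4 − 4 = 0

0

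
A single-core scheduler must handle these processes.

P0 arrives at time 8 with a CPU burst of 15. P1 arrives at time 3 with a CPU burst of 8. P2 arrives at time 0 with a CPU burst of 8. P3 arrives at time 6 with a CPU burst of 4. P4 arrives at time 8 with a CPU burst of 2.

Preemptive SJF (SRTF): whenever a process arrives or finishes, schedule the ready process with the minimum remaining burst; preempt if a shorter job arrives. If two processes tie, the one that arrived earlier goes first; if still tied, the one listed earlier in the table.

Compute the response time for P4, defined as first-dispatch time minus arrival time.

Timeline: | P2 0-8 | P4 8-10 | P3 10-14 | P1 14-22 | P0 22-37 |
Completion: P0=37  P1=22  P2=8  P3=14  P4=10
Response(P4) = first start − arrival = 8 − 8 = 0

0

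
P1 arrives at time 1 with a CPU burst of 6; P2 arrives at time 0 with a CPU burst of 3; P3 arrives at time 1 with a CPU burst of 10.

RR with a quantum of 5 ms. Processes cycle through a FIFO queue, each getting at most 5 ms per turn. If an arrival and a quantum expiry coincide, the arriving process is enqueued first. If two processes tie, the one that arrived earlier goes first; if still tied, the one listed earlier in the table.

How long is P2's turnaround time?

3

Gantt: | P2 0-3 | P1 3-8 | P3 8-13 | P1 13-14 | P3 14-19 |
Completion: P1=14  P2=3  P3=19
Turnaround (C−A): P1=13  P2=3  P3=18
Turnaround(P2) = completion − arrival = 3 − 0 = 3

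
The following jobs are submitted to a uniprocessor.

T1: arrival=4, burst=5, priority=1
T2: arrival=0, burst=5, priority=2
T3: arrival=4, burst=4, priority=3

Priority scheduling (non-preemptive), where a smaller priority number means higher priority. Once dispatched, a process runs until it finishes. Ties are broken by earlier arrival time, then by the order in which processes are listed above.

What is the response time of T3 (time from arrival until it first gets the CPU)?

Gantt: | T2 0-5 | T1 5-10 | T3 10-14 |
Completion: T1=10  T2=5  T3=14
Response(T3) = first start − arrival = 10 − 4 = 6

6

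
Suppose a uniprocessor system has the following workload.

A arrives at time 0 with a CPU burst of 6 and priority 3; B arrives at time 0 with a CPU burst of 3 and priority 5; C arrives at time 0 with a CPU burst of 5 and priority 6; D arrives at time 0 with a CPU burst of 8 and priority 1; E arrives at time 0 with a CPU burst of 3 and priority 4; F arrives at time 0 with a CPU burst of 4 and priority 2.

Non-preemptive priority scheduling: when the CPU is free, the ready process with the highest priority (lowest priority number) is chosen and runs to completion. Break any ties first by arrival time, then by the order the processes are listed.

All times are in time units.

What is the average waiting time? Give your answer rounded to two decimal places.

13.83

Timeline: | D 0-8 | F 8-12 | A 12-18 | E 18-21 | B 21-24 | C 24-29 |
Completion: A=18  B=24  C=29  D=8  E=21  F=12
Turnaround (C−A): A=18  B=24  C=29  D=8  E=21  F=12
Waiting times: A=12, B=21, C=24, D=0, E=18, F=8
Average waiting = (12+21+24+0+18+8) / 6 = 83/6 = 13.83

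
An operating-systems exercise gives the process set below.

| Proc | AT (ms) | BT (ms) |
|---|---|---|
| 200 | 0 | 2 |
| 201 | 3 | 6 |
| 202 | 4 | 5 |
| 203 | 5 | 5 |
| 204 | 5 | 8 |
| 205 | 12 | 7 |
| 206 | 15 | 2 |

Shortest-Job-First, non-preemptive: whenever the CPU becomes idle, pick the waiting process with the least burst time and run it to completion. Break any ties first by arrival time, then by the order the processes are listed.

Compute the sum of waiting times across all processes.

50

Gantt: | 200 0-2 | idle 2-3 | 201 3-9 | 202 9-14 | 203 14-19 | 206 19-21 | 205 21-28 | 204 28-36 |
Completion: 200=2  201=9  202=14  203=19  204=36  205=28  206=21
Turnaround (C−A): 200=2  201=6  202=10  203=14  204=31  205=16  206=6
Waiting = turnaround − burst: 200=0, 201=0, 202=5, 203=9, 204=23, 205=9, 206=4
Total waiting = 0 + 0 + 5 + 9 + 23 + 9 + 4 = 50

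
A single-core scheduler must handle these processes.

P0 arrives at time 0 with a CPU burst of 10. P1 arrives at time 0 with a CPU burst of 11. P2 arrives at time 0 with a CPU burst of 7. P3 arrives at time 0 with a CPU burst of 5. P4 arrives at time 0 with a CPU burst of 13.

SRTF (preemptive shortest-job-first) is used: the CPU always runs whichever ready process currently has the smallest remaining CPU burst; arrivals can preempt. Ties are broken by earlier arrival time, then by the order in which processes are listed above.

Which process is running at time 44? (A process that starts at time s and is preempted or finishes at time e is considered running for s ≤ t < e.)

Schedule: | P3 0-5 | P2 5-12 | P0 12-22 | P1 22-33 | P4 33-46 |
Completion: P0=22  P1=33  P2=12  P3=5  P4=46
Turnaround (C−A): P0=22  P1=33  P2=12  P3=5  P4=46

P4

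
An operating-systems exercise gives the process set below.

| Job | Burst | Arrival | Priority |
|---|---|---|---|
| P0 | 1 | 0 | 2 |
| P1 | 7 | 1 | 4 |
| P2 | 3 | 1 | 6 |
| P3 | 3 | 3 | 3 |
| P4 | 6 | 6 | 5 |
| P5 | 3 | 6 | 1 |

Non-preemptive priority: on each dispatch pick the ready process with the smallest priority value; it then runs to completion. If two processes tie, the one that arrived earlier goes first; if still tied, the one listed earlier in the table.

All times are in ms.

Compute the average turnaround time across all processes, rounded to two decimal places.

Schedule: | P0 0-1 | P1 1-8 | P5 8-11 | P3 11-14 | P4 14-20 | P2 20-23 |
Completion: P0=1  P1=8  P2=23  P3=14  P4=20  P5=11
Turnaround times: P0=1, P1=7, P2=22, P3=11, P4=14, P5=5
Average turnaround = (1+7+22+11+14+5) / 6 = 60/6 = 10.00

10.00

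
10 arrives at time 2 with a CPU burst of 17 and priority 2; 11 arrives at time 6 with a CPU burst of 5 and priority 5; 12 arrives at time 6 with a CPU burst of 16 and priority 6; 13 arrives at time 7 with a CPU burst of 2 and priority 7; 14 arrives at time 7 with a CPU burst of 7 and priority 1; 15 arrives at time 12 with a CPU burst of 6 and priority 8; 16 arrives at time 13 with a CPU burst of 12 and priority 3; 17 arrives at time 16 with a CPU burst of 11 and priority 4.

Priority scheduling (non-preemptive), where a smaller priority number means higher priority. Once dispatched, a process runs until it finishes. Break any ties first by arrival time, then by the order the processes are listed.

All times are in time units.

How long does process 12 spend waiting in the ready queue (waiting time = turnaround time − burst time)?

Gantt: | idle 0-2 | 10 2-19 | 14 19-26 | 16 26-38 | 17 38-49 | 11 49-54 | 12 54-70 | 13 70-72 | 15 72-78 |
Completion: 10=19  11=54  12=70  13=72  14=26  15=78  16=38  17=49
Turnaround (C−A): 10=17  11=48  12=64  13=65  14=19  15=66  16=25  17=33
Waiting(12) = turnaround − burst = 64 − 16 = 48

48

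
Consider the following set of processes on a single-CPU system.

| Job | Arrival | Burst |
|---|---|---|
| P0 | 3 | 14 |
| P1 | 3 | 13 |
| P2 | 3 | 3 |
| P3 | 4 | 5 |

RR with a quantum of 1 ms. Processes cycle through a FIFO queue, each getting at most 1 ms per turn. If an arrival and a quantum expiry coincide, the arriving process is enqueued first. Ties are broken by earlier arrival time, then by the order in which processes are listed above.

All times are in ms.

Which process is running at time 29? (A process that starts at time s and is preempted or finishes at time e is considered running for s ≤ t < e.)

P0

Gantt: | idle 0-3 | P0 3-4 | P1 4-5 | P2 5-6 | P3 6-7 | P0 7-8 | P1 8-9 | P2 9-10 | P3 10-11 | P0 11-12 | P1 12-13 | P2 13-14 | P3 14-15 | P0 15-16 | P1 16-17 | P3 17-18 | P0 18-19 | P1 19-20 | P3 20-21 | P0 21-22 | P1 22-23 | P0 23-24 | P1 24-25 | P0 25-26 | P1 26-27 | P0 27-28 | P1 28-29 | P0 29-30 | P1 30-31 | P0 31-32 | P1 32-33 | P0 33-34 | P1 34-35 | P0 35-36 | P1 36-37 | P0 37-38 |
Completion: P0=38  P1=37  P2=14  P3=21
Turnaround (C−A): P0=35  P1=34  P2=11  P3=17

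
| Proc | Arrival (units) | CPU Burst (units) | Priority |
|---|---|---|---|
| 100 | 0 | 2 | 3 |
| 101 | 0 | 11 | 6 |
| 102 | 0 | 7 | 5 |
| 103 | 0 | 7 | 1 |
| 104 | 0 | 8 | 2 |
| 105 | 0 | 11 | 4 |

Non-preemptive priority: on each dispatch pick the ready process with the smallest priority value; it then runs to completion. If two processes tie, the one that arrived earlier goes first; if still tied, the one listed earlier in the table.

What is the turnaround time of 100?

Gantt: | 103 0-7 | 104 7-15 | 100 15-17 | 105 17-28 | 102 28-35 | 101 35-46 |
Completion: 100=17  101=46  102=35  103=7  104=15  105=28
Turnaround (C−A): 100=17  101=46  102=35  103=7  104=15  105=28
Turnaround(100) = completion − arrival = 17 − 0 = 17

17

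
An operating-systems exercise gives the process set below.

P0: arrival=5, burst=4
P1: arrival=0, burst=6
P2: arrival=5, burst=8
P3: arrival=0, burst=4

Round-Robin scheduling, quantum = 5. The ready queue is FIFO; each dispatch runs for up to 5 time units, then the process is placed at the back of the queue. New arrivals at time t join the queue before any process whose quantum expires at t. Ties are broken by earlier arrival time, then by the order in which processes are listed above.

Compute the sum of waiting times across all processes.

Timeline: | P1 0-5 | P3 5-9 | P0 9-13 | P2 13-18 | P1 18-19 | P2 19-22 |
Completion: P0=13  P1=19  P2=22  P3=9
Turnaround (C−A): P0=8  P1=19  P2=17  P3=9
Waiting = turnaround − burst: P0=4, P1=13, P2=9, P3=5
Total waiting = 4 + 13 + 9 + 5 = 31

31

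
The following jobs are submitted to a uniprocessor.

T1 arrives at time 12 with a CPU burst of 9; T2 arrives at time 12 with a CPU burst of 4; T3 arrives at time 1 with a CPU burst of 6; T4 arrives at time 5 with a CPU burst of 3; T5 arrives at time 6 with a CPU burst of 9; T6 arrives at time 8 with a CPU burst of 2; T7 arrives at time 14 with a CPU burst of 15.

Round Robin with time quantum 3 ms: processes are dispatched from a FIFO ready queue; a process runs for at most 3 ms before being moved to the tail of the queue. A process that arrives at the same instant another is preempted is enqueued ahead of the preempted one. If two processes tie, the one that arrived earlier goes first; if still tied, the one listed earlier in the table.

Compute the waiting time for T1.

19

Gantt: | idle 0-1 | T3 1-7 | T4 7-10 | T5 10-13 | T6 13-15 | T1 15-18 | T2 18-21 | T5 21-24 | T7 24-27 | T1 27-30 | T2 30-31 | T5 31-34 | T7 34-37 | T1 37-40 | T7 40-49 |
Completion: T1=40  T2=31  T3=7  T4=10  T5=34  T6=15  T7=49
Turnaround (C−A): T1=28  T2=19  T3=6  T4=5  T5=28  T6=7  T7=35
Waiting(T1) = turnaround − burst = 28 − 9 = 19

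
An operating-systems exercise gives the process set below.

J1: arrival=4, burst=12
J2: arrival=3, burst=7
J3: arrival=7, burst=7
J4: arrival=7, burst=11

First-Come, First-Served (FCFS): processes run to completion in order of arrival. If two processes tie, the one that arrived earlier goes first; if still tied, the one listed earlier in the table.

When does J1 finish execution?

Timeline: | idle 0-3 | J2 3-10 | J1 10-22 | J3 22-29 | J4 29-40 |
Completion: J1=22  J2=10  J3=29  J4=40
Turnaround (C−A): J1=18  J2=7  J3=22  J4=33

22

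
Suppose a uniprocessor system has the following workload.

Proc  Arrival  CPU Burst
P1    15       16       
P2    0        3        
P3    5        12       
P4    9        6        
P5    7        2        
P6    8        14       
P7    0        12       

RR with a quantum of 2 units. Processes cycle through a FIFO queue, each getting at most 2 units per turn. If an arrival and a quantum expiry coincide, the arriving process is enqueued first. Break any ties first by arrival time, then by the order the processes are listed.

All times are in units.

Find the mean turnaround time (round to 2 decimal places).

Timeline: | P2 0-2 | P7 2-4 | P2 4-5 | P7 5-7 | P3 7-9 | P5 9-11 | P7 11-13 | P6 13-15 | P4 15-17 | P3 17-19 | P7 19-21 | P1 21-23 | P6 23-25 | P4 25-27 | P3 27-29 | P7 29-31 | P1 31-33 | P6 33-35 | P4 35-37 | P3 37-39 | P7 39-41 | P1 41-43 | P6 43-45 | P3 45-47 | P1 47-49 | P6 49-51 | P3 51-53 | P1 53-55 | P6 55-57 | P1 57-59 | P6 59-61 | P1 61-65 |
Completion: P1=65  P2=5  P3=53  P4=37  P5=11  P6=61  P7=41
Turnaround (C−A): P1=50  P2=5  P3=48  P4=28  P5=4  P6=53  P7=41
Turnaround times: P1=50, P2=5, P3=48, P4=28, P5=4, P6=53, P7=41
Average turnaround = (50+5+48+28+4+53+41) / 7 = 229/7 = 32.71

32.71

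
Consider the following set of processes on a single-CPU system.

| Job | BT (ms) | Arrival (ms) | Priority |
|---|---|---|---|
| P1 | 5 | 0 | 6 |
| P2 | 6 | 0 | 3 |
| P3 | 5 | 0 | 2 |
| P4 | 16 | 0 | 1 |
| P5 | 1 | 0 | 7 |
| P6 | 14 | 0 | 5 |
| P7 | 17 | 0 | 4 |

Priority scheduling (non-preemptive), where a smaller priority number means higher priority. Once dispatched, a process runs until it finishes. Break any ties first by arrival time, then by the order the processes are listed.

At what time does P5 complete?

64

Timeline: | P4 0-16 | P3 16-21 | P2 21-27 | P7 27-44 | P6 44-58 | P1 58-63 | P5 63-64 |
Completion: P1=63  P2=27  P3=21  P4=16  P5=64  P6=58  P7=44
Turnaround (C−A): P1=63  P2=27  P3=21  P4=16  P5=64  P6=58  P7=44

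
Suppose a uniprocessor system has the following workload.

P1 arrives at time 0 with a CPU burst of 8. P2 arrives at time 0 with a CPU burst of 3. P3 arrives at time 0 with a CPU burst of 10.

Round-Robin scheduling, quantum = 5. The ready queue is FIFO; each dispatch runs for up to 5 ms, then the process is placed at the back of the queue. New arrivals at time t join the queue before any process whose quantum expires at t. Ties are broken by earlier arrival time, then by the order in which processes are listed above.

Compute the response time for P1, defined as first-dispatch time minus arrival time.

Timeline: | P1 0-5 | P2 5-8 | P3 8-13 | P1 13-16 | P3 16-21 |
Completion: P1=16  P2=8  P3=21
Turnaround (C−A): P1=16  P2=8  P3=21
Response(P1) = first start − arrival = 0 − 0 = 0

0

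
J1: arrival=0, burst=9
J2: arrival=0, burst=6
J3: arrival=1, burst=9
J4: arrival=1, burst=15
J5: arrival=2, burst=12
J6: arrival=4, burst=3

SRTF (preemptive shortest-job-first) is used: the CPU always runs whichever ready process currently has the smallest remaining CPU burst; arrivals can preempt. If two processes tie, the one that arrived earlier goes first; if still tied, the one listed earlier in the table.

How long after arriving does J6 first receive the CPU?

2

Gantt: | J2 0-6 | J6 6-9 | J1 9-18 | J3 18-27 | J5 27-39 | J4 39-54 |
Completion: J1=18  J2=6  J3=27  J4=54  J5=39  J6=9
Turnaround (C−A): J1=18  J2=6  J3=26  J4=53  J5=37  J6=5
Response(J6) = first start − arrival = 6 − 4 = 2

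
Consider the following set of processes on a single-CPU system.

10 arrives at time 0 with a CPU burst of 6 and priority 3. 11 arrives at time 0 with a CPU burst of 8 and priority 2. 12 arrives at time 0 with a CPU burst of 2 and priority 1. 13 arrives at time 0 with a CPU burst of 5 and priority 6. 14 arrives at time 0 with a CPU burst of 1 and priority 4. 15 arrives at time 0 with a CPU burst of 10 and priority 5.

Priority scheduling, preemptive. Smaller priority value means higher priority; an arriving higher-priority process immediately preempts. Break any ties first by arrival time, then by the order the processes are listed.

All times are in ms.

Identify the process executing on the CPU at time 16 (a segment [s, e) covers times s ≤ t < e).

Gantt: | 12 0-2 | 11 2-10 | 10 10-16 | 14 16-17 | 15 17-27 | 13 27-32 |
Completion: 10=16  11=10  12=2  13=32  14=17  15=27

14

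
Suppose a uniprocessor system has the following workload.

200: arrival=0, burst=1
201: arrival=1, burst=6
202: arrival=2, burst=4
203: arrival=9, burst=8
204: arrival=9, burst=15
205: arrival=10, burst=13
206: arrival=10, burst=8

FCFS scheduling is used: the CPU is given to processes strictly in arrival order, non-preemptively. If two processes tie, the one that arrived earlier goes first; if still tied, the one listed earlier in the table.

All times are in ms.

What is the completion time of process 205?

Gantt: | 200 0-1 | 201 1-7 | 202 7-11 | 203 11-19 | 204 19-34 | 205 34-47 | 206 47-55 |
Completion: 200=1  201=7  202=11  203=19  204=34  205=47  206=55
Turnaround (C−A): 200=1  201=6  202=9  203=10  204=25  205=37  206=45

47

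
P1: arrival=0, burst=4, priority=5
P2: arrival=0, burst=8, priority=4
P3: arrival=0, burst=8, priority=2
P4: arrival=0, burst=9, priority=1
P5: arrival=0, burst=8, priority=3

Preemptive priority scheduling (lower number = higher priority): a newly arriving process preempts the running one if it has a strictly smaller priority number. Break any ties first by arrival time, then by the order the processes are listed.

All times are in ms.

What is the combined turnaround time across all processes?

121

Timeline: | P4 0-9 | P3 9-17 | P5 17-25 | P2 25-33 | P1 33-37 |
Completion: P1=37  P2=33  P3=17  P4=9  P5=25
Turnaround = completion − arrival: P1=37, P2=33, P3=17, P4=9, P5=25
Total turnaround = 37 + 33 + 17 + 9 + 25 = 121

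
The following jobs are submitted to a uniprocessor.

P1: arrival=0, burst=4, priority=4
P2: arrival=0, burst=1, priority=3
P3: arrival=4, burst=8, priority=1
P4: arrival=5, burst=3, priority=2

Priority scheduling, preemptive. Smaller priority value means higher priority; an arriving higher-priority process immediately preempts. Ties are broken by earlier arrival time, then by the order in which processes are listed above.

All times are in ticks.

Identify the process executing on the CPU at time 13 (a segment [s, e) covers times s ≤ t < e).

Timeline: | P2 0-1 | P1 1-4 | P3 4-12 | P4 12-15 | P1 15-16 |
Completion: P1=16  P2=1  P3=12  P4=15
Turnaround (C−A): P1=16  P2=1  P3=8  P4=10

P4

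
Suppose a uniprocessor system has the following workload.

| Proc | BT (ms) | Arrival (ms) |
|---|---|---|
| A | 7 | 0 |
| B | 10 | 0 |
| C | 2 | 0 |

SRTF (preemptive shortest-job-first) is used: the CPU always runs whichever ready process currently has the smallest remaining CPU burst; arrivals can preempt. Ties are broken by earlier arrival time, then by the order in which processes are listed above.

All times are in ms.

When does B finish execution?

19

Timeline: | C 0-2 | A 2-9 | B 9-19 |
Completion: A=9  B=19  C=2
Turnaround (C−A): A=9  B=19  C=2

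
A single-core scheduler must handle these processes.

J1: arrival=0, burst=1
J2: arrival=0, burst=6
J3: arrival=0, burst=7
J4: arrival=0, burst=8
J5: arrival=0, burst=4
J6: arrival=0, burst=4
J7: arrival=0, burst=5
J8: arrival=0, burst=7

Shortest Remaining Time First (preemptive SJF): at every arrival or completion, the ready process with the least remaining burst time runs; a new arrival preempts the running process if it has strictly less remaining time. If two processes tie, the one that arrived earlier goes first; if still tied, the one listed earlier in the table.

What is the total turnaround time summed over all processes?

152

Timeline: | J1 0-1 | J5 1-5 | J6 5-9 | J7 9-14 | J2 14-20 | J3 20-27 | J8 27-34 | J4 34-42 |
Completion: J1=1  J2=20  J3=27  J4=42  J5=5  J6=9  J7=14  J8=34
Turnaround = completion − arrival: J1=1, J2=20, J3=27, J4=42, J5=5, J6=9, J7=14, J8=34
Total turnaround = 1 + 20 + 27 + 42 + 5 + 9 + 14 + 34 = 152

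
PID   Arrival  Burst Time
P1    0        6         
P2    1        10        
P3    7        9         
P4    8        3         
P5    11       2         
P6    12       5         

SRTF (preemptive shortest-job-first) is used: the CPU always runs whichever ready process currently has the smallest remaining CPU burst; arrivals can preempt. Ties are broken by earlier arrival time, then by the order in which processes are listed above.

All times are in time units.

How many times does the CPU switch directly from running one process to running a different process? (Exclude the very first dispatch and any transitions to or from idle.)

6

Schedule: | P1 0-6 | P2 6-8 | P4 8-11 | P5 11-13 | P6 13-18 | P2 18-26 | P3 26-35 |
Completion: P1=6  P2=26  P3=35  P4=11  P5=13  P6=18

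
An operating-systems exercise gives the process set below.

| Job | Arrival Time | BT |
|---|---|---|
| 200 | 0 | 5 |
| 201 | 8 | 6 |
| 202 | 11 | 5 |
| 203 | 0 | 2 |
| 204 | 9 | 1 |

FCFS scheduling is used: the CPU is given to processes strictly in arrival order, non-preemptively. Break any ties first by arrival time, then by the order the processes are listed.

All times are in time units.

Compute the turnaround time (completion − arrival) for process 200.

Gantt: | 200 0-5 | 203 5-7 | idle 7-8 | 201 8-14 | 204 14-15 | 202 15-20 |
Completion: 200=5  201=14  202=20  203=7  204=15
Turnaround (C−A): 200=5  201=6  202=9  203=7  204=6
Turnaround(200) = completion − arrival = 5 − 0 = 5

5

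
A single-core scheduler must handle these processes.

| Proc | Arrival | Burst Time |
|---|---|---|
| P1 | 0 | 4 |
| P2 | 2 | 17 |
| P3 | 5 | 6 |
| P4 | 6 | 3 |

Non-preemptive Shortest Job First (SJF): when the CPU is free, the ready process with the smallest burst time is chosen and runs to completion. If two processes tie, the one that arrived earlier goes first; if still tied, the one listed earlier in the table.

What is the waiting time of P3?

Timeline: | P1 0-4 | P2 4-21 | P4 21-24 | P3 24-30 |
Completion: P1=4  P2=21  P3=30  P4=24
Waiting(P3) = turnaround − burst = 25 − 6 = 19

19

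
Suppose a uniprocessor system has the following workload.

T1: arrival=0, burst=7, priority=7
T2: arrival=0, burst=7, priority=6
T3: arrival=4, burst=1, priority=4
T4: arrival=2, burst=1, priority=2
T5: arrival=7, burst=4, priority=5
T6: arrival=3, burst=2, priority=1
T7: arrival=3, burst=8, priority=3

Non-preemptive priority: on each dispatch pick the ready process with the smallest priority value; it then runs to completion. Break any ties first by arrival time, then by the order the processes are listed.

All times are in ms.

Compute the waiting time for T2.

0

Gantt: | T2 0-7 | T6 7-9 | T4 9-10 | T7 10-18 | T3 18-19 | T5 19-23 | T1 23-30 |
Completion: T1=30  T2=7  T3=19  T4=10  T5=23  T6=9  T7=18
Turnaround (C−A): T1=30  T2=7  T3=15  T4=8  T5=16  T6=6  T7=15
Waiting(T2) = turnaround − burst = 7 − 7 = 0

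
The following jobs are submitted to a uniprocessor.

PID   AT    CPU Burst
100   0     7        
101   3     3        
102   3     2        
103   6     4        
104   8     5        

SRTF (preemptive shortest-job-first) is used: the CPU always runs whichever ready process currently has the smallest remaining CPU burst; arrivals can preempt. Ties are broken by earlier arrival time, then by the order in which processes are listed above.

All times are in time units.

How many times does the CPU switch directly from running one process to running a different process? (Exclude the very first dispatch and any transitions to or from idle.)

5

Gantt: | 100 0-3 | 102 3-5 | 101 5-8 | 100 8-12 | 103 12-16 | 104 16-21 |
Completion: 100=12  101=8  102=5  103=16  104=21
Turnaround (C−A): 100=12  101=5  102=2  103=10  104=13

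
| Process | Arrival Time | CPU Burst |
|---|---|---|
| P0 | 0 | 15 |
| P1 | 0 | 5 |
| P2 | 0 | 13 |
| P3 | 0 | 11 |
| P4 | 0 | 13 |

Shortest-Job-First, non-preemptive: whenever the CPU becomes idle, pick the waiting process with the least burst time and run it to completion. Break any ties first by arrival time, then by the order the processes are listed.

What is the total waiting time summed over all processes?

92

Schedule: | P1 0-5 | P3 5-16 | P2 16-29 | P4 29-42 | P0 42-57 |
Completion: P0=57  P1=5  P2=29  P3=16  P4=42
Turnaround (C−A): P0=57  P1=5  P2=29  P3=16  P4=42
Waiting = turnaround − burst: P0=42, P1=0, P2=16, P3=5, P4=29
Total waiting = 42 + 0 + 16 + 5 + 29 = 92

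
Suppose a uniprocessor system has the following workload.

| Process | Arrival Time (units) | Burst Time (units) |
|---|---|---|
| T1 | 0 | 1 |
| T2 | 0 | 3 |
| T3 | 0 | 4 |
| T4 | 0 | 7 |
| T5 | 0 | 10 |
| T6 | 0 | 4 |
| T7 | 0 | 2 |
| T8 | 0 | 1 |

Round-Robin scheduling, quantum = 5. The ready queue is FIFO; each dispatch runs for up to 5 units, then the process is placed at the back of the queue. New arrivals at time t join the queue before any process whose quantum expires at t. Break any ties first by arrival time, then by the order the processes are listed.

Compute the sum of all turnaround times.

Timeline: | T1 0-1 | T2 1-4 | T3 4-8 | T4 8-13 | T5 13-18 | T6 18-22 | T7 22-24 | T8 24-25 | T4 25-27 | T5 27-32 |
Completion: T1=1  T2=4  T3=8  T4=27  T5=32  T6=22  T7=24  T8=25
Turnaround (C−A): T1=1  T2=4  T3=8  T4=27  T5=32  T6=22  T7=24  T8=25
Turnaround = completion − arrival: T1=1, T2=4, T3=8, T4=27, T5=32, T6=22, T7=24, T8=25
Total turnaround = 1 + 4 + 8 + 27 + 32 + 22 + 24 + 25 = 143

143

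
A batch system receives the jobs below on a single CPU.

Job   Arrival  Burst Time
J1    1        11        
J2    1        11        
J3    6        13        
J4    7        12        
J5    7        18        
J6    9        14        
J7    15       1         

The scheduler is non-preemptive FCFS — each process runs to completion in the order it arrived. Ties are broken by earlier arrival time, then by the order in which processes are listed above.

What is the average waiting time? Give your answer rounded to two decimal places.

31.43

Schedule: | idle 0-1 | J1 1-12 | J2 12-23 | J3 23-36 | J4 36-48 | J5 48-66 | J6 66-80 | J7 80-81 |
Completion: J1=12  J2=23  J3=36  J4=48  J5=66  J6=80  J7=81
Waiting times: J1=0, J2=11, J3=17, J4=29, J5=41, J6=57, J7=65
Average waiting = (0+11+17+29+41+57+65) / 7 = 220/7 = 31.43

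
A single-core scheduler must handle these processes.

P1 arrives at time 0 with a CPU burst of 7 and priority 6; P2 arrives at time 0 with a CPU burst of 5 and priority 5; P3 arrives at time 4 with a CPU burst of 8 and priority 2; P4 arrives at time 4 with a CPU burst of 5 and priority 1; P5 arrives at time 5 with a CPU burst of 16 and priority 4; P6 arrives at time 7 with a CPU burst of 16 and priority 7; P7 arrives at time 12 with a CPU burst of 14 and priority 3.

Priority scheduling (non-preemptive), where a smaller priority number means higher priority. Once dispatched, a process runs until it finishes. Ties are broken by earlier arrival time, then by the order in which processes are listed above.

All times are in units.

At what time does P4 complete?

10

Schedule: | P2 0-5 | P4 5-10 | P3 10-18 | P7 18-32 | P5 32-48 | P1 48-55 | P6 55-71 |
Completion: P1=55  P2=5  P3=18  P4=10  P5=48  P6=71  P7=32
Turnaround (C−A): P1=55  P2=5  P3=14  P4=6  P5=43  P6=64  P7=20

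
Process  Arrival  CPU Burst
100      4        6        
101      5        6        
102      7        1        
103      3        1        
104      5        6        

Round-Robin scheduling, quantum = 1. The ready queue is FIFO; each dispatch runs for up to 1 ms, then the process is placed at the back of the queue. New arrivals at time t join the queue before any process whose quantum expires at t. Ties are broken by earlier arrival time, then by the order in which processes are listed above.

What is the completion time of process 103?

Gantt: | idle 0-3 | 103 3-4 | 100 4-5 | 101 5-6 | 104 6-7 | 100 7-8 | 101 8-9 | 102 9-10 | 104 10-11 | 100 11-12 | 101 12-13 | 104 13-14 | 100 14-15 | 101 15-16 | 104 16-17 | 100 17-18 | 101 18-19 | 104 19-20 | 100 20-21 | 101 21-22 | 104 22-23 |
Completion: 100=21  101=22  102=10  103=4  104=23
Turnaround (C−A): 100=17  101=17  102=3  103=1  104=18

4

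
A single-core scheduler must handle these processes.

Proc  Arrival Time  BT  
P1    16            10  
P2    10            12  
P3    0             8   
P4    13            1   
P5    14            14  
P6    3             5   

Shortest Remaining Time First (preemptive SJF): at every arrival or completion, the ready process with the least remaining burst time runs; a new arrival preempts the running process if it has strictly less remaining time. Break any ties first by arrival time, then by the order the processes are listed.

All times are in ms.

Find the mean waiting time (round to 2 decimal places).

Gantt: | P3 0-8 | P6 8-13 | P4 13-14 | P2 14-26 | P1 26-36 | P5 36-50 |
Completion: P1=36  P2=26  P3=8  P4=14  P5=50  P6=13
Waiting times: P1=10, P2=4, P3=0, P4=0, P5=22, P6=5
Average waiting = (10+4+0+0+22+5) / 6 = 41/6 = 6.83

6.83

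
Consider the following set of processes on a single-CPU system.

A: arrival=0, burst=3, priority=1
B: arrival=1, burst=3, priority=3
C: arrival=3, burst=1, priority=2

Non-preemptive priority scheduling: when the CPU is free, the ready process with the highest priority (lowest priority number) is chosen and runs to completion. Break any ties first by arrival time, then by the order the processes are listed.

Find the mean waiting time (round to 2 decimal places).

1.00

Gantt: | A 0-3 | C 3-4 | B 4-7 |
Completion: A=3  B=7  C=4
Turnaround (C−A): A=3  B=6  C=1
Waiting times: A=0, B=3, C=0
Average waiting = (0+3+0) / 3 = 3/3 = 1.00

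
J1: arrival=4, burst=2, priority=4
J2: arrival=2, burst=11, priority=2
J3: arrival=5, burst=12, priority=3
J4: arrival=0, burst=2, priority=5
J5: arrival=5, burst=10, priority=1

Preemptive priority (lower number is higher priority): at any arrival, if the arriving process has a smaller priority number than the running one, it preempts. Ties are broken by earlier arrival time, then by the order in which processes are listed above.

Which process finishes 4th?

Timeline: | J4 0-2 | J2 2-5 | J5 5-15 | J2 15-23 | J3 23-35 | J1 35-37 |
Completion: J1=37  J2=23  J3=35  J4=2  J5=15
Finish order: J4 → J5 → J2 → J3 → J1

J3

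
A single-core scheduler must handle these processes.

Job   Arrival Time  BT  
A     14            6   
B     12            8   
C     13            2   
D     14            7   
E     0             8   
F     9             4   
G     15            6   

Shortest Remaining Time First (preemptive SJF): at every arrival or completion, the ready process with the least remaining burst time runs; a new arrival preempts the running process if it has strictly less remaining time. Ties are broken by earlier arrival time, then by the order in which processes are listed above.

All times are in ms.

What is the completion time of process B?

Gantt: | E 0-8 | idle 8-9 | F 9-13 | C 13-15 | A 15-21 | G 21-27 | D 27-34 | B 34-42 |
Completion: A=21  B=42  C=15  D=34  E=8  F=13  G=27

42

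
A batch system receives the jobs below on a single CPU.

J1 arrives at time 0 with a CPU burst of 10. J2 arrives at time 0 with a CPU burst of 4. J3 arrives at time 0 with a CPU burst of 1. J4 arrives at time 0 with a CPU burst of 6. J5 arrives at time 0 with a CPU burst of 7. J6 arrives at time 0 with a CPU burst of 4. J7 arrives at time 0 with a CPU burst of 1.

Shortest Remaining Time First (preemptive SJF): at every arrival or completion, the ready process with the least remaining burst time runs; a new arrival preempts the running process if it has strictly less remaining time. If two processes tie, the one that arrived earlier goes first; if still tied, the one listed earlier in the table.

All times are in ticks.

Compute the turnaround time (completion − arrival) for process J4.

Schedule: | J3 0-1 | J7 1-2 | J2 2-6 | J6 6-10 | J4 10-16 | J5 16-23 | J1 23-33 |
Completion: J1=33  J2=6  J3=1  J4=16  J5=23  J6=10  J7=2
Turnaround (C−A): J1=33  J2=6  J3=1  J4=16  J5=23  J6=10  J7=2
Turnaround(J4) = completion − arrival = 16 − 0 = 16

16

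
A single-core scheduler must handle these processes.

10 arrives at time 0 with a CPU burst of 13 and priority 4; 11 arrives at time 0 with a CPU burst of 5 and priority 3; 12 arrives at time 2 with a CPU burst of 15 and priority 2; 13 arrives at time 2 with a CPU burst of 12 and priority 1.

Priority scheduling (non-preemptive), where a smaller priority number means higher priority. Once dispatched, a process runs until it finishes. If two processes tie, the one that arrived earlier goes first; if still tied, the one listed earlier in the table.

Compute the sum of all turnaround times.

95

Gantt: | 11 0-5 | 13 5-17 | 12 17-32 | 10 32-45 |
Completion: 10=45  11=5  12=32  13=17
Turnaround (C−A): 10=45  11=5  12=30  13=15
Turnaround = completion − arrival: 10=45, 11=5, 12=30, 13=15
Total turnaround = 45 + 5 + 30 + 15 = 95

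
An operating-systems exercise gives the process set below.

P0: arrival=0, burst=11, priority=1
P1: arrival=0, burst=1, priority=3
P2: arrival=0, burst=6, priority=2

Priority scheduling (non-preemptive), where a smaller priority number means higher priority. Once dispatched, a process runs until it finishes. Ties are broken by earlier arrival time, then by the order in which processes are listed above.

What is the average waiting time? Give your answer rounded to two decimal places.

Timeline: | P0 0-11 | P2 11-17 | P1 17-18 |
Completion: P0=11  P1=18  P2=17
Waiting times: P0=0, P1=17, P2=11
Average waiting = (0+17+11) / 3 = 28/3 = 9.33

9.33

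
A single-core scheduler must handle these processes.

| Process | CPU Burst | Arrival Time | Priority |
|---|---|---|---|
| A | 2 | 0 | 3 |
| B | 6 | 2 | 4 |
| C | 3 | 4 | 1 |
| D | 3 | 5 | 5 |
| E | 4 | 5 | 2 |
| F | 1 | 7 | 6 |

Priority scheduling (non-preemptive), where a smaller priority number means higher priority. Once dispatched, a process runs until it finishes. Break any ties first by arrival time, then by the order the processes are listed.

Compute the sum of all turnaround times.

Timeline: | A 0-2 | B 2-8 | C 8-11 | E 11-15 | D 15-18 | F 18-19 |
Completion: A=2  B=8  C=11  D=18  E=15  F=19
Turnaround (C−A): A=2  B=6  C=7  D=13  E=10  F=12
Turnaround = completion − arrival: A=2, B=6, C=7, D=13, E=10, F=12
Total turnaround = 2 + 6 + 7 + 13 + 10 + 12 = 50

50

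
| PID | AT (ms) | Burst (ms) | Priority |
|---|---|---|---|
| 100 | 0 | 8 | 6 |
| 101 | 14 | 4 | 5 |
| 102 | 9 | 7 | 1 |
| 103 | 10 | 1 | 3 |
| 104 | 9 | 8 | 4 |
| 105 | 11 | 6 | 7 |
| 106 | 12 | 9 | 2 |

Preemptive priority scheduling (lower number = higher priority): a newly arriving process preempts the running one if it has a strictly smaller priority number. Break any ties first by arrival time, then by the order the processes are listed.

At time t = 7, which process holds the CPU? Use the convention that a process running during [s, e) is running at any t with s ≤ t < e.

100

Schedule: | 100 0-8 | idle 8-9 | 102 9-16 | 106 16-25 | 103 25-26 | 104 26-34 | 101 34-38 | 105 38-44 |
Completion: 100=8  101=38  102=16  103=26  104=34  105=44  106=25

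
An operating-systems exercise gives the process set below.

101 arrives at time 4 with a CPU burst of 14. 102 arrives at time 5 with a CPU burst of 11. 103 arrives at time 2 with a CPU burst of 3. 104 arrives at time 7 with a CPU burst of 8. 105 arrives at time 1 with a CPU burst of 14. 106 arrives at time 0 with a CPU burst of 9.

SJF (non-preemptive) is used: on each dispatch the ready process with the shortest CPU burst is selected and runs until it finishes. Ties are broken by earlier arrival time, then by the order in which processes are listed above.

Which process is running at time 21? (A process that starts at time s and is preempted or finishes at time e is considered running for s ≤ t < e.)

102

Gantt: | 106 0-9 | 103 9-12 | 104 12-20 | 102 20-31 | 105 31-45 | 101 45-59 |
Completion: 101=59  102=31  103=12  104=20  105=45  106=9
Turnaround (C−A): 101=55  102=26  103=10  104=13  105=44  106=9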